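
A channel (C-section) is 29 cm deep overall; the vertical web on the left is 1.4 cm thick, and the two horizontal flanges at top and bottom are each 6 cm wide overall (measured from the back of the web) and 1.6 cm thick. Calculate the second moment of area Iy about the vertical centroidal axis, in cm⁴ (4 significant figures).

Treat the section as a set of non-overlapping primitives; coordinates are from the bounding-box lower-left.
Web: 1.4 × 29, A = 40.6 cm², x = 0.7 cm, Ī = 6.63133 cm⁴.
Top flange (beyond web): 4.6 × 1.6, A = 7.36 cm², x = 3.7 cm, Ī = 12.9781 cm⁴.
Bottom flange (beyond web): 4.6 × 1.6, A = 7.36 cm², x = 3.7 cm, Ī = 12.9781 cm⁴.
Centroid: x̄ = ΣA·x / ΣA = 1.49826 cm.
Transfer each piece to the vertical centroidal axis using Ī + A·d² with d = x − 1.49826:
  web: d = -0.798265 cm → contributes +32.5027 cm⁴
  top flange (beyond web): d = 2.20174 cm → contributes +48.6568 cm⁴
  bottom flange (beyond web): d = 2.20174 cm → contributes +48.6568 cm⁴
Total I = 129.816 cm⁴.

Iy ≈ 129.8 cm⁴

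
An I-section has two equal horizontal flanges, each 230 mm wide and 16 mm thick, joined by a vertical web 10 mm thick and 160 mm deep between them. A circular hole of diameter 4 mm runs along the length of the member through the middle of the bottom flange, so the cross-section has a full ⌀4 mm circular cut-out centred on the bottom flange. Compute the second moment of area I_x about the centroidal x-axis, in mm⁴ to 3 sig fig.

Treat the section as a set of non-overlapping primitives; coordinates are from the bounding-box lower-left.
Bottom flange: 230 × 16, A = 3 680 mm², y = 8 mm, Ī = 78 507 mm⁴.
Web: 10 × 160, A = 1 600 mm², y = 96 mm, Ī = 3 413 333 mm⁴.
Top flange: 230 × 16, A = 3 680 mm², y = 184 mm, Ī = 78 507 mm⁴.
Hole (subtracted): ⌀4, A = 12.566 mm², y = 8 mm, Ī = 12.566 mm⁴.
Centroid: ȳ = ΣA·y / ΣA = 96.124 mm.
Transfer each piece to the centroidal x-axis using Ī + A·d² with d = y − 96.124:
  bottom flange: d = -88.124 mm → contributes +28 656 532 mm⁴
  web: d = -0.12359 mm → contributes +3 413 358 mm⁴
  top flange: d = 87.876 mm → contributes +28 496 434 mm⁴
  hole: d = -88.124 mm → contributes −97 600 mm⁴
Total I = 60 468 723 mm⁴.

I_x ≈ 6.05 × 10⁷ mm⁴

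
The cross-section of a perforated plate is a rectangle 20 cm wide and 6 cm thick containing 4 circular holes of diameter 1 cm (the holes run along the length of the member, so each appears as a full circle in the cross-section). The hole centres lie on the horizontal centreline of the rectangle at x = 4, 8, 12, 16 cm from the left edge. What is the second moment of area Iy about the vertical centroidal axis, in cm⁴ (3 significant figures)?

Decompose the section into non-overlapping parts with the origin at the bottom-left of its bounding rectangle.
Plate: 20 × 6, A = 120 cm², x = 10 cm, Ī = 4 000 cm⁴.
Hole 1 (subtracted): ⌀1, A = 0.7854 cm², x = 4 cm, Ī = 0.049087 cm⁴.
Hole 2 (subtracted): ⌀1, A = 0.7854 cm², x = 8 cm, Ī = 0.049087 cm⁴.
Hole 3 (subtracted): ⌀1, A = 0.7854 cm², x = 12 cm, Ī = 0.049087 cm⁴.
Hole 4 (subtracted): ⌀1, A = 0.7854 cm², x = 16 cm, Ī = 0.049087 cm⁴.
By symmetry the centroid is at mid-width, x̄ = 10 cm.
Transfer each piece to the vertical centroidal axis using Ī + A·d² with d = x − 10:
  plate: d = 0 cm → contributes +4 000 cm⁴
  hole 1: d = -6 cm → contributes −28.323 cm⁴
  hole 2: d = -2 cm → contributes −3.1907 cm⁴
  hole 3: d = 2 cm → contributes −3.1907 cm⁴
  hole 4: d = 6 cm → contributes −28.323 cm⁴
Total I = 3 937 cm⁴.

Iy ≈ 3940 cm⁴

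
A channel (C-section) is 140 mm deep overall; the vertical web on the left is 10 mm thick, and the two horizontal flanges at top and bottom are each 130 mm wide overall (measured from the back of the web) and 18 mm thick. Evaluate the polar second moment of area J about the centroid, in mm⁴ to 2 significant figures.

J ≈ 2.8 × 10⁷ mm⁴

Decompose the section into non-overlapping parts with the origin at the bottom-left of its bounding rectangle.
Web: 10 × 140, A = 1 400 mm², y = 70 mm, Ī = 2 286 667 mm⁴.
Top flange (beyond web): 120 × 18, A = 2 160 mm², y = 131 mm, Ī = 58 320 mm⁴.
Bottom flange (beyond web): 120 × 18, A = 2 160 mm², y = 9 mm, Ī = 58 320 mm⁴.
By symmetry the centroid is at mid-height, ȳ = 70 mm.
Transfer each piece to the centroidal x-axis using Ī + A·d² with d = y − 70:
  web: d = 0 mm → contributes +2 286 667 mm⁴
  top flange (beyond web): d = 61 mm → contributes +8 095 680 mm⁴
  bottom flange (beyond web): d = -61 mm → contributes +8 095 680 mm⁴
Total I = 18 478 027 mm⁴.
For the y-axis: x̄ = 54.09 mm.
Repeating about the centroidal y-axis gives I_y = 9 662 939 mm⁴.
Polar second moment: J = I_x + I_y = 28 140 966 mm⁴.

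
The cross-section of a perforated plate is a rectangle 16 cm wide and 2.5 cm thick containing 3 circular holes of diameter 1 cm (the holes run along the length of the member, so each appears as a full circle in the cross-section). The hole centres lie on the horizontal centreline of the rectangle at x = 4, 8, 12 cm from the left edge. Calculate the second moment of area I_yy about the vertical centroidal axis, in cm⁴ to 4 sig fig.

I_yy ≈ 828.1 cm⁴

Decompose the section into non-overlapping parts with the origin at the bottom-left of its bounding rectangle.
Plate: 16 × 2.5, A = 40 cm², x = 8 cm, Ī = 853.333 cm⁴.
Hole 1 (subtracted): ⌀1, A = 0.785398 cm², x = 4 cm, Ī = 0.0490874 cm⁴.
Hole 2 (subtracted): ⌀1, A = 0.785398 cm², x = 8 cm, Ī = 0.0490874 cm⁴.
Hole 3 (subtracted): ⌀1, A = 0.785398 cm², x = 12 cm, Ī = 0.0490874 cm⁴.
By symmetry the centroid is at mid-width, x̄ = 8 cm.
Transfer each piece to the vertical centroidal axis using Ī + A·d² with d = x − 8:
  plate: d = 0 cm → contributes +853.333 cm⁴
  hole 1: d = -4 cm → contributes −12.6155 cm⁴
  hole 2: d = 0 cm → contributes −0.0490874 cm⁴
  hole 3: d = 4 cm → contributes −12.6155 cm⁴
Total I = 828.053 cm⁴.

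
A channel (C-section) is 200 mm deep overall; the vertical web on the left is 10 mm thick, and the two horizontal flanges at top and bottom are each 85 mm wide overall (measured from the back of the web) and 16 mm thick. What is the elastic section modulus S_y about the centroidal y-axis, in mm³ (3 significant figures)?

S_y ≈ 5.48 × 10⁴ mm³

Decompose the section into non-overlapping parts with the origin at the bottom-left of its bounding rectangle.
Web: 10 × 200, A = 2 000 mm², x = 5 mm, Ī = 16 667 mm⁴.
Top flange (beyond web): 75 × 16, A = 1 200 mm², x = 47.5 mm, Ī = 562 500 mm⁴.
Bottom flange (beyond web): 75 × 16, A = 1 200 mm², x = 47.5 mm, Ī = 562 500 mm⁴.
Centroid: x̄ = ΣA·x / ΣA = 28.182 mm.
Transfer each piece to the centroidal y-axis using Ī + A·d² with d = x − 28.182:
  web: d = -23.182 mm → contributes +1 091 460 mm⁴
  top flange (beyond web): d = 19.318 mm → contributes +1 010 331 mm⁴
  bottom flange (beyond web): d = 19.318 mm → contributes +1 010 331 mm⁴
Total I = 3 112 121 mm⁴.
Extreme fibre distance c = 56.818 mm; S = I/c = 54 773 mm³.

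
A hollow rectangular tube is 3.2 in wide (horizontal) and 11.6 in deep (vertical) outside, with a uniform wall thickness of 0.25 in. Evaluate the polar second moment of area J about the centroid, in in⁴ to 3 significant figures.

J ≈ 122 in⁴

Split into non-overlapping primitives; take the origin at the lower-left of the bounding box.
Outer rectangle: 3.2 × 11.6, A = 37.12 in², y = 5.8 in, Ī = 416.24 in⁴.
Inner void (subtracted): 2.7 × 11.1, A = 29.97 in², y = 5.8 in, Ī = 307.72 in⁴.
By symmetry the centroid is at mid-height, ȳ = 5.8 in.
All pieces are centred on the centroidal x-axis, so I = ΣĪ (holes subtracted) = 108.52 in⁴.
Repeating about the centroidal y-axis gives I_y = 13.469 in⁴.
Polar second moment: J = I_x + I_y = 121.99 in⁴.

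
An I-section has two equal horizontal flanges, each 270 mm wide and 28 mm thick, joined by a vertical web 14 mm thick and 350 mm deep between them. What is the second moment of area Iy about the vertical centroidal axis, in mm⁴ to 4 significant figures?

Iy ≈ 9.193 × 10⁷ mm⁴

Treat the section as a set of non-overlapping primitives; coordinates are from the bounding-box lower-left.
Bottom flange: 270 × 28, A = 7 560 mm², x = 135 mm, Ī = 45 927 000 mm⁴.
Web: 14 × 350, A = 4 900 mm², x = 135 mm, Ī = 80033.3 mm⁴.
Top flange: 270 × 28, A = 7 560 mm², x = 135 mm, Ī = 45 927 000 mm⁴.
By symmetry the centroid is at mid-width, x̄ = 135 mm.
All pieces are centred on the vertical centroidal axis, so I = ΣĪ = 91 934 033 mm⁴.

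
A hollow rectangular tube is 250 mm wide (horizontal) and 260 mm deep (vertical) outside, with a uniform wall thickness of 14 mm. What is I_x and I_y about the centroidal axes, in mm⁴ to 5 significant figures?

I_x ≈ 1.3515 × 10⁸ mm⁴, I_y ≈ 1.2701 × 10⁸ mm⁴

Break the section into simple shapes (no overlaps), measuring from the bottom-left corner of the bounding box.
Outer rectangle: 250 × 260, A = 65 000 mm², y = 130 mm, Ī = 366 166 667 mm⁴.
Inner void (subtracted): 222 × 232, A = 51 504 mm², y = 130 mm, Ī = 231 012 608 mm⁴.
By symmetry the centroid is at mid-height, ȳ = 130 mm.
All pieces are centred on the centroidal x-axis, so I = ΣĪ (holes subtracted) = 135 154 059 mm⁴.
Repeating about the centroidal y-axis gives I_y = 127 014 739 mm⁴.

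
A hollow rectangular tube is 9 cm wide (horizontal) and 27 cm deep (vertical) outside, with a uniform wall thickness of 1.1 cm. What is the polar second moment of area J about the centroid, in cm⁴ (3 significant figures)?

Split into non-overlapping primitives; take the origin at the lower-left of the bounding box.
Outer rectangle: 9 × 27, A = 243 cm², y = 13.5 cm, Ī = 14 762 cm⁴.
Inner void (subtracted): 6.8 × 24.8, A = 168.64 cm², y = 13.5 cm, Ī = 8643.4 cm⁴.
By symmetry the centroid is at mid-height, ȳ = 13.5 cm.
All pieces are centred on the centroidal x-axis, so I = ΣĪ (holes subtracted) = 6118.9 cm⁴.
Repeating about the centroidal y-axis gives I_y = 990.42 cm⁴.
Polar second moment: J = I_x + I_y = 7109.3 cm⁴.

J ≈ 7110 cm⁴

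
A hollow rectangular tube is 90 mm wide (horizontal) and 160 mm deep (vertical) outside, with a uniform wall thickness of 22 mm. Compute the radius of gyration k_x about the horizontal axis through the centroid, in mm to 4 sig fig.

k_x ≈ 52.24 mm

Decompose the section into non-overlapping parts with the origin at the bottom-left of its bounding rectangle.
Outer rectangle: 90 × 160, A = 14 400 mm², y = 80 mm, Ī = 30 720 000 mm⁴.
Inner void (subtracted): 46 × 116, A = 5 336 mm², y = 80 mm, Ī = 5 983 435 mm⁴.
By symmetry the centroid is at mid-height, ȳ = 80 mm.
All pieces are centred on the horizontal axis through the centroid, so I = ΣĪ (holes subtracted) = 24 736 565 mm⁴.
Radius of gyration: k = √(I/A) = √(24 736 565 / 9 064) = 52.2408 mm.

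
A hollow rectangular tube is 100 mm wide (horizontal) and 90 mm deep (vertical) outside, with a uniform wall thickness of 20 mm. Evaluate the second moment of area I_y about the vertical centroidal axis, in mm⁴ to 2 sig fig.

I_y ≈ 6.6 × 10⁶ mm⁴

Split into non-overlapping primitives; take the origin at the lower-left of the bounding box.
Outer rectangle: 100 × 90, A = 9 000 mm², x = 50 mm, Ī = 7 500 000 mm⁴.
Inner void (subtracted): 60 × 50, A = 3 000 mm², x = 50 mm, Ī = 900 000 mm⁴.
By symmetry the centroid is at mid-width, x̄ = 50 mm.
All pieces are centred on the vertical centroidal axis, so I = ΣĪ (holes subtracted) = 6 600 000 mm⁴.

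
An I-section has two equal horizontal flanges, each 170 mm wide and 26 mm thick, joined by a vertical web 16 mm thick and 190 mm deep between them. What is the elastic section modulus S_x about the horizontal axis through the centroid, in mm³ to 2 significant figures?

Split into non-overlapping primitives; take the origin at the lower-left of the bounding box.
Bottom flange: 170 × 26, A = 4 420 mm², y = 13 mm, Ī = 248 993 mm⁴.
Web: 16 × 190, A = 3 040 mm², y = 121 mm, Ī = 9 145 333 mm⁴.
Top flange: 170 × 26, A = 4 420 mm², y = 229 mm, Ī = 248 993 mm⁴.
By symmetry the centroid is at mid-height, ȳ = 121 mm.
Transfer each piece to the horizontal axis through the centroid using Ī + A·d² with d = y − 121:
  bottom flange: d = -108 mm → contributes +51 803 873 mm⁴
  web: d = 0 mm → contributes +9 145 333 mm⁴
  top flange: d = 108 mm → contributes +51 803 873 mm⁴
Total I = 112 753 080 mm⁴.
Extreme fibre distance c = 121 mm; S = I/c = 931 844 mm³.

S_x ≈ 9.3 × 10⁵ mm³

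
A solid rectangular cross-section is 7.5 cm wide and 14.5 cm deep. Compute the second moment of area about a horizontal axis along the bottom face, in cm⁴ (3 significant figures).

I_base ≈ 7620 cm⁴

The section: 7.5 × 14.5, A = 108.75 cm², y = 7.25 cm, Ī = 1905.4 cm⁴.
Transfer it to the bottom edge using Ī + A·d² with d = y − 0:
  the section: d = 7.25 cm → contributes +7621.6 cm⁴
Total I = 7621.6 cm⁴.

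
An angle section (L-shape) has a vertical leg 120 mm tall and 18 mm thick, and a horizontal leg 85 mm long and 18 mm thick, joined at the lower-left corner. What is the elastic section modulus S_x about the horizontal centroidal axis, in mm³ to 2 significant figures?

Decompose the section into non-overlapping parts with the origin at the bottom-left of its bounding rectangle.
Vertical leg: 18 × 120, A = 2 160 mm², y = 60 mm, Ī = 2 592 000 mm⁴.
Horizontal leg (remainder): 67 × 18, A = 1 206 mm², y = 9 mm, Ī = 32 562 mm⁴.
Centroid: ȳ = ΣA·y / ΣA = 41.73 mm.
Transfer each piece to the horizontal centroidal axis using Ī + A·d² with d = y − 41.73:
  vertical leg: d = 18.27 mm → contributes +3 313 208 mm⁴
  horizontal leg (remainder): d = -32.73 mm → contributes +1 324 278 mm⁴
Total I = 4 637 486 mm⁴.
Extreme fibre distance c = 78.27 mm; S = I/c = 59 248 mm³.

S_x ≈ 5.9 × 10⁴ mm³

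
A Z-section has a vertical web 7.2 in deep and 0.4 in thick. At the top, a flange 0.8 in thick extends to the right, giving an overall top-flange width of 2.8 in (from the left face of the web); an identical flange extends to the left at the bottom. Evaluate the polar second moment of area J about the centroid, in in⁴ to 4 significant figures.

Break the section into simple shapes (no overlaps), measuring from the bottom-left corner of the bounding box.
Web: 0.4 × 7.2, A = 2.88 in², y = 3.6 in, Ī = 12.4416 in⁴.
Top flange (beyond web): 2.4 × 0.8, A = 1.92 in², y = 6.8 in, Ī = 0.1024 in⁴.
Bottom flange (beyond web): 2.4 × 0.8, A = 1.92 in², y = 0.4 in, Ī = 0.1024 in⁴.
Centroid: ȳ = ΣA·y / ΣA = 3.6 in.
Transfer each piece to the centroidal x-axis using Ī + A·d² with d = y − 3.6:
  web: d = 0 in → contributes +12.4416 in⁴
  top flange (beyond web): d = 3.2 in → contributes +19.7632 in⁴
  bottom flange (beyond web): d = -3.2 in → contributes +19.7632 in⁴
Total I = 51.968 in⁴.
For the y-axis: x̄ = 2.6 in.
Repeating about the centroidal y-axis gives I_y = 9.408 in⁴.
Polar second moment: J = I_x + I_y = 61.376 in⁴.

J ≈ 61.38 in⁴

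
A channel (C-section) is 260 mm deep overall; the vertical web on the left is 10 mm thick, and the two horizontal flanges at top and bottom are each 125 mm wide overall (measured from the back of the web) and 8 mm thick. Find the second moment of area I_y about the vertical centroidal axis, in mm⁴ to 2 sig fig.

Split into non-overlapping primitives; take the origin at the lower-left of the bounding box.
Web: 10 × 260, A = 2 600 mm², x = 5 mm, Ī = 21 667 mm⁴.
Top flange (beyond web): 115 × 8, A = 920 mm², x = 67.5 mm, Ī = 1 013 917 mm⁴.
Bottom flange (beyond web): 115 × 8, A = 920 mm², x = 67.5 mm, Ī = 1 013 917 mm⁴.
Centroid: x̄ = ΣA·x / ΣA = 30.9 mm.
Transfer each piece to the vertical centroidal axis using Ī + A·d² with d = x − 30.9:
  web: d = -25.9 mm → contributes +1 765 894 mm⁴
  top flange (beyond web): d = 36.6 mm → contributes +2 246 251 mm⁴
  bottom flange (beyond web): d = 36.6 mm → contributes +2 246 251 mm⁴
Total I = 6 258 396 mm⁴.

I_y ≈ 6.3 × 10⁶ mm⁴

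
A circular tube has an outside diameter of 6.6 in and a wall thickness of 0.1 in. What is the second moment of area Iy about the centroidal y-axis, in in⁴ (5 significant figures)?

Treat the section as a set of non-overlapping primitives; coordinates are from the bounding-box lower-left.
Outer circle: ⌀6.6, A = 34.21194 in², x = 3.3 in, Ī = 93.14202 in⁴.
Bore (subtracted): ⌀6.4, A = 32.16991 in², x = 3.3 in, Ī = 82.35497 in⁴.
By symmetry the centroid is at mid-width, x̄ = 3.3 in.
All pieces are centred on the centroidal y-axis, so I = ΣĪ (holes subtracted) = 10.78705 in⁴.

Iy ≈ 10.787 in⁴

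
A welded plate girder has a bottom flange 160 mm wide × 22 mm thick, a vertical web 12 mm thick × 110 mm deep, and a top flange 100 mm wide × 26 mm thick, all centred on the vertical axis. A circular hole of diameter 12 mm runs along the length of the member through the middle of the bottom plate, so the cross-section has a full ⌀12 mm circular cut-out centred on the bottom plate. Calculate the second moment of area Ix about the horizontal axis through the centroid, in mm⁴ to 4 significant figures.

Ix ≈ 2.817 × 10⁷ mm⁴

Treat the section as a set of non-overlapping primitives; coordinates are from the bounding-box lower-left.
Bottom plate: 160 × 22, A = 3 520 mm², y = 11 mm, Ī = 141 973 mm⁴.
Web plate: 12 × 110, A = 1 320 mm², y = 77 mm, Ī = 1 331 000 mm⁴.
Top plate: 100 × 26, A = 2 600 mm², y = 145 mm, Ī = 146 467 mm⁴.
Hole (subtracted): ⌀12, A = 113.097 mm², y = 11 mm, Ī = 1017.88 mm⁴.
Centroid: ȳ = ΣA·y / ΣA = 70.4412 mm.
Transfer each piece to the horizontal axis through the centroid using Ī + A·d² with d = y − 70.4412:
  bottom plate: d = -59.4412 mm → contributes +12 579 042 mm⁴
  web plate: d = 6.55878 mm → contributes +1 387 783 mm⁴
  top plate: d = 74.5588 mm → contributes +14 599 899 mm⁴
  hole: d = -59.4412 mm → contributes −400 620 mm⁴
Total I = 28 166 104 mm⁴.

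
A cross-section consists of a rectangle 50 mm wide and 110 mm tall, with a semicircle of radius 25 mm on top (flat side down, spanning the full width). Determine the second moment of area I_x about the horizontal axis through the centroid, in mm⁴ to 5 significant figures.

Treat the section as a set of non-overlapping primitives; coordinates are from the bounding-box lower-left.
Rectangular body: 50 × 110, A = 5 500 mm², y = 55 mm, Ī = 5 545 833 mm⁴.
Semicircular cap: semicircle r = 25, A = 981.7477 mm², y = 120.6103 mm, Ī = 42873.81 mm⁴.
Centroid: ȳ = ΣA·y / ΣA = 64.93757 mm.
Transfer each piece to the horizontal axis through the centroid using Ī + A·d² with d = y − 64.93757:
  rectangular body: d = -9.937565 mm → contributes +6 088 987 mm⁴
  semicircular cap: d = 55.67276 mm → contributes +3 085 758 mm⁴
Total I = 9 174 745 mm⁴.

I_x ≈ 9.1747 × 10⁶ mm⁴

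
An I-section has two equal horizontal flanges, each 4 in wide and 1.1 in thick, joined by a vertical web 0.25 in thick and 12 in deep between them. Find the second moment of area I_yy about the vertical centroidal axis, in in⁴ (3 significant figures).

I_yy ≈ 11.7 in⁴

Treat the section as a set of non-overlapping primitives; coordinates are from the bounding-box lower-left.
Bottom flange: 4 × 1.1, A = 4.4 in², x = 2 in, Ī = 5.8667 in⁴.
Web: 0.25 × 12, A = 3 in², x = 2 in, Ī = 0.015625 in⁴.
Top flange: 4 × 1.1, A = 4.4 in², x = 2 in, Ī = 5.8667 in⁴.
By symmetry the centroid is at mid-width, x̄ = 2 in.
All pieces are centred on the vertical centroidal axis, so I = ΣĪ = 11.749 in⁴.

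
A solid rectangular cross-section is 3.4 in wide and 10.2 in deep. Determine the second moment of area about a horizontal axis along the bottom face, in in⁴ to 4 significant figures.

The section: 3.4 × 10.2, A = 34.68 in², y = 5.1 in, Ī = 300.676 in⁴.
Transfer it to the bottom edge using Ī + A·d² with d = y − 0:
  the section: d = 5.1 in → contributes +1202.7 in⁴
Total I = 1202.7 in⁴.

I_base ≈ 1203 in⁴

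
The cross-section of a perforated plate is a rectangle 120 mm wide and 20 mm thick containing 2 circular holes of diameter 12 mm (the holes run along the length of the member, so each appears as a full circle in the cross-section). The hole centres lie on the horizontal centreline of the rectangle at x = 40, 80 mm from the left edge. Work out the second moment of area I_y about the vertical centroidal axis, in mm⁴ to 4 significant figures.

Break the section into simple shapes (no overlaps), measuring from the bottom-left corner of the bounding box.
Plate: 120 × 20, A = 2 400 mm², x = 60 mm, Ī = 2 880 000 mm⁴.
Hole 1 (subtracted): ⌀12, A = 113.097 mm², x = 40 mm, Ī = 1017.88 mm⁴.
Hole 2 (subtracted): ⌀12, A = 113.097 mm², x = 80 mm, Ī = 1017.88 mm⁴.
By symmetry the centroid is at mid-width, x̄ = 60 mm.
Transfer each piece to the vertical centroidal axis using Ī + A·d² with d = x − 60:
  plate: d = 0 mm → contributes +2 880 000 mm⁴
  hole 1: d = -20 mm → contributes −46256.8 mm⁴
  hole 2: d = 20 mm → contributes −46256.8 mm⁴
Total I = 2 787 486 mm⁴.

I_y ≈ 2.787 × 10⁶ mm⁴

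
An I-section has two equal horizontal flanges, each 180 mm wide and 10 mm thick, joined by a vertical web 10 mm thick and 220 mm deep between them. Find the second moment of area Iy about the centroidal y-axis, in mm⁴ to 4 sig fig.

Split into non-overlapping primitives; take the origin at the lower-left of the bounding box.
Bottom flange: 180 × 10, A = 1 800 mm², x = 90 mm, Ī = 4 860 000 mm⁴.
Web: 10 × 220, A = 2 200 mm², x = 90 mm, Ī = 18333.3 mm⁴.
Top flange: 180 × 10, A = 1 800 mm², x = 90 mm, Ī = 4 860 000 mm⁴.
By symmetry the centroid is at mid-width, x̄ = 90 mm.
All pieces are centred on the centroidal y-axis, so I = ΣĪ = 9 738 333 mm⁴.

Iy ≈ 9.738 × 10⁶ mm⁴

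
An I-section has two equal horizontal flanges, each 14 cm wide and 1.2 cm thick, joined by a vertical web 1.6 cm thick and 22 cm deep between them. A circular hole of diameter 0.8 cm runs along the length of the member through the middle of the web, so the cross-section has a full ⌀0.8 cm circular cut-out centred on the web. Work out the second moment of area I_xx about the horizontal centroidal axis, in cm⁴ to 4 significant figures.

Treat the section as a set of non-overlapping primitives; coordinates are from the bounding-box lower-left.
Bottom flange: 14 × 1.2, A = 16.8 cm², y = 0.6 cm, Ī = 2.016 cm⁴.
Web: 1.6 × 22, A = 35.2 cm², y = 12.2 cm, Ī = 1419.73 cm⁴.
Top flange: 14 × 1.2, A = 16.8 cm², y = 23.8 cm, Ī = 2.016 cm⁴.
Hole (subtracted): ⌀0.8, A = 0.502655 cm², y = 12.2 cm, Ī = 0.0201062 cm⁴.
By symmetry the centroid is at mid-height, ȳ = 12.2 cm.
Transfer each piece to the horizontal centroidal axis using Ī + A·d² with d = y − 12.2:
  bottom flange: d = -11.6 cm → contributes +2262.62 cm⁴
  web: d = 0 cm → contributes +1419.73 cm⁴
  top flange: d = 11.6 cm → contributes +2262.62 cm⁴
  hole: d = 0 cm → contributes −0.0201062 cm⁴
Total I = 5944.96 cm⁴.

I_xx ≈ 5945 cm⁴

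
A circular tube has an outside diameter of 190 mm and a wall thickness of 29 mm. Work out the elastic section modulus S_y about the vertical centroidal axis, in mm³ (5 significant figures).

Split into non-overlapping primitives; take the origin at the lower-left of the bounding box.
Outer circle: ⌀190, A = 28352.87 mm², x = 95 mm, Ī = 63 971 171 mm⁴.
Bore (subtracted): ⌀132, A = 13684.78 mm², x = 95 mm, Ī = 14 902 723 mm⁴.
By symmetry the centroid is at mid-width, x̄ = 95 mm.
All pieces are centred on the vertical centroidal axis, so I = ΣĪ (holes subtracted) = 49 068 448 mm⁴.
Extreme fibre distance c = 95 mm; S = I/c = 516 510 mm³.

S_y ≈ 5.1651 × 10⁵ mm³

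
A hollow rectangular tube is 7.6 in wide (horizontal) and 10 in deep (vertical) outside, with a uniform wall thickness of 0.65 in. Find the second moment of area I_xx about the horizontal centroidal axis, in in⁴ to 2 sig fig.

Decompose the section into non-overlapping parts with the origin at the bottom-left of its bounding rectangle.
Outer rectangle: 7.6 × 10, A = 76 in², y = 5 in, Ī = 633.3 in⁴.
Inner void (subtracted): 6.3 × 8.7, A = 54.81 in², y = 5 in, Ī = 345.7 in⁴.
By symmetry the centroid is at mid-height, ȳ = 5 in.
All pieces are centred on the horizontal centroidal axis, so I = ΣĪ (holes subtracted) = 287.6 in⁴.

I_xx ≈ 290 in⁴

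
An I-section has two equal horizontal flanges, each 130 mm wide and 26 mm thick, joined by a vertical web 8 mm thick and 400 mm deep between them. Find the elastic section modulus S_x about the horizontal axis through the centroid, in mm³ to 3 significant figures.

Treat the section as a set of non-overlapping primitives; coordinates are from the bounding-box lower-left.
Bottom flange: 130 × 26, A = 3 380 mm², y = 13 mm, Ī = 190 407 mm⁴.
Web: 8 × 400, A = 3 200 mm², y = 226 mm, Ī = 42 666 667 mm⁴.
Top flange: 130 × 26, A = 3 380 mm², y = 439 mm, Ī = 190 407 mm⁴.
By symmetry the centroid is at mid-height, ȳ = 226 mm.
Transfer each piece to the horizontal axis through the centroid using Ī + A·d² with d = y − 226:
  bottom flange: d = -213 mm → contributes +153 537 627 mm⁴
  web: d = 0 mm → contributes +42 666 667 mm⁴
  top flange: d = 213 mm → contributes +153 537 627 mm⁴
Total I = 349 741 920 mm⁴.
Extreme fibre distance c = 226 mm; S = I/c = 1 547 531 mm³.

S_x ≈ 1.55 × 10⁶ mm³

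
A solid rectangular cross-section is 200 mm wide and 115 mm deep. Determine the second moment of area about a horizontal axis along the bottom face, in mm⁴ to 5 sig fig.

I_base ≈ 1.0139 × 10⁸ mm⁴

The section: 200 × 115, A = 23 000 mm², y = 57.5 mm, Ī = 25 347 917 mm⁴.
Transfer it to a horizontal axis along the bottom face using Ī + A·d² with d = y − 0:
  the section: d = 57.5 mm → contributes +101 391 667 mm⁴
Total I = 101 391 667 mm⁴.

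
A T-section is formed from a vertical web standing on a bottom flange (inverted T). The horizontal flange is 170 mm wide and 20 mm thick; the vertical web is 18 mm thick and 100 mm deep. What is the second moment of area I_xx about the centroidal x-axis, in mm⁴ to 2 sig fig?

I_xx ≈ 5.9 × 10⁶ mm⁴

Split into non-overlapping primitives; take the origin at the lower-left of the bounding box.
Flange: 170 × 20, A = 3 400 mm², y = 10 mm, Ī = 113 333 mm⁴.
Web: 18 × 100, A = 1 800 mm², y = 70 mm, Ī = 1 500 000 mm⁴.
Centroid: ȳ = ΣA·y / ΣA = 30.77 mm.
Transfer each piece to the centroidal x-axis using Ī + A·d² with d = y − 30.77:
  flange: d = -20.77 mm → contributes +1 579 961 mm⁴
  web: d = 39.23 mm → contributes +4 270 296 mm⁴
Total I = 5 850 256 mm⁴.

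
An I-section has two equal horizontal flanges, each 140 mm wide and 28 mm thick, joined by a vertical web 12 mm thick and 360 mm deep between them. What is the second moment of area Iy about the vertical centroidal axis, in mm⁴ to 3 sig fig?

Treat the section as a set of non-overlapping primitives; coordinates are from the bounding-box lower-left.
Bottom flange: 140 × 28, A = 3 920 mm², x = 70 mm, Ī = 6 402 667 mm⁴.
Web: 12 × 360, A = 4 320 mm², x = 70 mm, Ī = 51 840 mm⁴.
Top flange: 140 × 28, A = 3 920 mm², x = 70 mm, Ī = 6 402 667 mm⁴.
By symmetry the centroid is at mid-width, x̄ = 70 mm.
All pieces are centred on the vertical centroidal axis, so I = ΣĪ = 12 857 173 mm⁴.

Iy ≈ 1.29 × 10⁷ mm⁴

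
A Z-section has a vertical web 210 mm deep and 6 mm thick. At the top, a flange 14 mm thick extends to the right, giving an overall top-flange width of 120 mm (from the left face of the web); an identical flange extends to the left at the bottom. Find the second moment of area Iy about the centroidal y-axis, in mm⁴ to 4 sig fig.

Iy ≈ 1.495 × 10⁷ mm⁴

Treat the section as a set of non-overlapping primitives; coordinates are from the bounding-box lower-left.
Web: 6 × 210, A = 1 260 mm², x = 117 mm, Ī = 3 780 mm⁴.
Top flange (beyond web): 114 × 14, A = 1 596 mm², x = 177 mm, Ī = 1 728 468 mm⁴.
Bottom flange (beyond web): 114 × 14, A = 1 596 mm², x = 57 mm, Ī = 1 728 468 mm⁴.
Centroid: x̄ = ΣA·x / ΣA = 117 mm.
Transfer each piece to the centroidal y-axis using Ī + A·d² with d = x − 117:
  web: d = 0 mm → contributes +3 780 mm⁴
  top flange (beyond web): d = 60 mm → contributes +7 474 068 mm⁴
  bottom flange (beyond web): d = -60 mm → contributes +7 474 068 mm⁴
Total I = 14 951 916 mm⁴.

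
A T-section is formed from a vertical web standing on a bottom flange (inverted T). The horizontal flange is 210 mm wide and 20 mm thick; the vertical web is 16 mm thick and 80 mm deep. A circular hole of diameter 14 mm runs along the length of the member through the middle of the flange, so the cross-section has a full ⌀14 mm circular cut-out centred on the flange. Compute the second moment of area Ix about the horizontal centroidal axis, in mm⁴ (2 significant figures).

Ix ≈ 3.3 × 10⁶ mm⁴

Break the section into simple shapes (no overlaps), measuring from the bottom-left corner of the bounding box.
Flange: 210 × 20, A = 4 200 mm², y = 10 mm, Ī = 140 000 mm⁴.
Web: 16 × 80, A = 1 280 mm², y = 60 mm, Ī = 682 667 mm⁴.
Hole (subtracted): ⌀14, A = 153.9 mm², y = 10 mm, Ī = 1 886 mm⁴.
Centroid: ȳ = ΣA·y / ΣA = 22.02 mm.
Transfer each piece to the horizontal centroidal axis using Ī + A·d² with d = y − 22.02:
  flange: d = -12.02 mm → contributes +746 453 mm⁴
  web: d = 37.98 mm → contributes +2 529 393 mm⁴
  hole: d = -12.02 mm → contributes −24 113 mm⁴
Total I = 3 251 732 mm⁴.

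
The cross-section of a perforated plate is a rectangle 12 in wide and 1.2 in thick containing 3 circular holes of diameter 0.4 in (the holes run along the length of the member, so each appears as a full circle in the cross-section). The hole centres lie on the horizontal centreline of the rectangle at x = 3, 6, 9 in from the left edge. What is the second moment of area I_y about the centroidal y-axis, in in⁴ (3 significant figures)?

I_y ≈ 171 in⁴

Treat the section as a set of non-overlapping primitives; coordinates are from the bounding-box lower-left.
Plate: 12 × 1.2, A = 14.4 in², x = 6 in, Ī = 172.8 in⁴.
Hole 1 (subtracted): ⌀0.4, A = 0.12566 in², x = 3 in, Ī = 0.0012566 in⁴.
Hole 2 (subtracted): ⌀0.4, A = 0.12566 in², x = 6 in, Ī = 0.0012566 in⁴.
Hole 3 (subtracted): ⌀0.4, A = 0.12566 in², x = 9 in, Ī = 0.0012566 in⁴.
By symmetry the centroid is at mid-width, x̄ = 6 in.
Transfer each piece to the centroidal y-axis using Ī + A·d² with d = x − 6:
  plate: d = 0 in → contributes +172.8 in⁴
  hole 1: d = -3 in → contributes −1.1322 in⁴
  hole 2: d = 0 in → contributes −0.0012566 in⁴
  hole 3: d = 3 in → contributes −1.1322 in⁴
Total I = 170.53 in⁴.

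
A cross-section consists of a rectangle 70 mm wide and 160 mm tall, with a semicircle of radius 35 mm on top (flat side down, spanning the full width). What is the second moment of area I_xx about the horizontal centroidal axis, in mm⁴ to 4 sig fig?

I_xx ≈ 3.883 × 10⁷ mm⁴

Treat the section as a set of non-overlapping primitives; coordinates are from the bounding-box lower-left.
Rectangular body: 70 × 160, A = 11 200 mm², y = 80 mm, Ī = 23 893 333 mm⁴.
Semicircular cap: semicircle r = 35, A = 1924.23 mm², y = 174.854 mm, Ī = 164 704 mm⁴.
Centroid: ȳ = ΣA·y / ΣA = 93.9072 mm.
Transfer each piece to the horizontal centroidal axis using Ī + A·d² with d = y − 93.9072:
  rectangular body: d = -13.9072 mm → contributes +26 059 531 mm⁴
  semicircular cap: d = 80.9473 mm → contributes +12 773 110 mm⁴
Total I = 38 832 641 mm⁴.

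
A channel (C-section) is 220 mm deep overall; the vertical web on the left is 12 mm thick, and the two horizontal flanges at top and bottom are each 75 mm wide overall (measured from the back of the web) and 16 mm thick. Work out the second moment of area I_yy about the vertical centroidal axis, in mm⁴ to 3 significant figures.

I_yy ≈ 2.31 × 10⁶ mm⁴

Break the section into simple shapes (no overlaps), measuring from the bottom-left corner of the bounding box.
Web: 12 × 220, A = 2 640 mm², x = 6 mm, Ī = 31 680 mm⁴.
Top flange (beyond web): 63 × 16, A = 1 008 mm², x = 43.5 mm, Ī = 333 396 mm⁴.
Bottom flange (beyond web): 63 × 16, A = 1 008 mm², x = 43.5 mm, Ī = 333 396 mm⁴.
Centroid: x̄ = ΣA·x / ΣA = 22.237 mm.
Transfer each piece to the vertical centroidal axis using Ī + A·d² with d = x − 22.237:
  web: d = -16.237 mm → contributes +727 700 mm⁴
  top flange (beyond web): d = 21.263 mm → contributes +789 123 mm⁴
  bottom flange (beyond web): d = 21.263 mm → contributes +789 123 mm⁴
Total I = 2 305 946 mm⁴.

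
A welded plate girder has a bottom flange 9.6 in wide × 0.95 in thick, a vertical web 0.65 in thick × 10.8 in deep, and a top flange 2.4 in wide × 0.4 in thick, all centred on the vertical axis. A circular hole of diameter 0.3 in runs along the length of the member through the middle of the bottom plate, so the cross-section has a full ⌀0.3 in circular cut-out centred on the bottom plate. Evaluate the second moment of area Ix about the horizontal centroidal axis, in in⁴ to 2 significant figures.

Break the section into simple shapes (no overlaps), measuring from the bottom-left corner of the bounding box.
Bottom plate: 9.6 × 0.95, A = 9.12 in², y = 0.475 in, Ī = 0.6859 in⁴.
Web plate: 0.65 × 10.8, A = 7.02 in², y = 6.35 in, Ī = 68.23 in⁴.
Top plate: 2.4 × 0.4, A = 0.96 in², y = 11.95 in, Ī = 0.0128 in⁴.
Hole (subtracted): ⌀0.3, A = 0.07069 in², y = 0.475 in, Ī = 0.0003976 in⁴.
Centroid: ȳ = ΣA·y / ΣA = 3.544 in.
Transfer each piece to the horizontal centroidal axis using Ī + A·d² with d = y − 3.544:
  bottom plate: d = -3.069 in → contributes +86.57 in⁴
  web plate: d = 2.806 in → contributes +123.5 in⁴
  top plate: d = 8.406 in → contributes +67.85 in⁴
  hole: d = -3.069 in → contributes −0.6661 in⁴
Total I = 277.3 in⁴.

Ix ≈ 280 in⁴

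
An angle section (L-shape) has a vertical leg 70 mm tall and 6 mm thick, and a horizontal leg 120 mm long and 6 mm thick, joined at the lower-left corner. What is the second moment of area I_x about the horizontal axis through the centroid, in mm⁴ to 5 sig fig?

Split into non-overlapping primitives; take the origin at the lower-left of the bounding box.
Vertical leg: 6 × 70, A = 420 mm², y = 35 mm, Ī = 171 500 mm⁴.
Horizontal leg (remainder): 114 × 6, A = 684 mm², y = 3 mm, Ī = 2 052 mm⁴.
Centroid: ȳ = ΣA·y / ΣA = 15.17391 mm.
Transfer each piece to the horizontal axis through the centroid using Ī + A·d² with d = y − 15.17391:
  vertical leg: d = 19.82609 mm → contributes +336 591 mm⁴
  horizontal leg (remainder): d = -12.17391 mm → contributes +103423.6 mm⁴
Total I = 440014.6 mm⁴.

I_x ≈ 4.4001 × 10⁵ mm⁴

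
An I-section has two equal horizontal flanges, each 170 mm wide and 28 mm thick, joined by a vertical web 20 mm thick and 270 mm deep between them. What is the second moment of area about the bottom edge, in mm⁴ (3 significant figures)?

I_base ≈ 6.41 × 10⁸ mm⁴

Break the section into simple shapes (no overlaps), measuring from the bottom-left corner of the bounding box.
Bottom flange: 170 × 28, A = 4 760 mm², y = 14 mm, Ī = 310 987 mm⁴.
Web: 20 × 270, A = 5 400 mm², y = 163 mm, Ī = 32 805 000 mm⁴.
Top flange: 170 × 28, A = 4 760 mm², y = 312 mm, Ī = 310 987 mm⁴.
Transfer each piece to a horizontal axis along the bottom face using Ī + A·d² with d = y − 0:
  bottom flange: d = 14 mm → contributes +1 243 947 mm⁴
  web: d = 163 mm → contributes +176 277 600 mm⁴
  top flange: d = 312 mm → contributes +463 668 427 mm⁴
Total I = 641 189 973 mm⁴.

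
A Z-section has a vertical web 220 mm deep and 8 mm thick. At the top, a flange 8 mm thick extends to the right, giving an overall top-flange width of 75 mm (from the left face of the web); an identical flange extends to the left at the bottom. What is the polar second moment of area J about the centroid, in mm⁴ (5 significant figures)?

Treat the section as a set of non-overlapping primitives; coordinates are from the bounding-box lower-left.
Web: 8 × 220, A = 1 760 mm², y = 110 mm, Ī = 7 098 667 mm⁴.
Top flange (beyond web): 67 × 8, A = 536 mm², y = 216 mm, Ī = 2858.667 mm⁴.
Bottom flange (beyond web): 67 × 8, A = 536 mm², y = 4 mm, Ī = 2858.667 mm⁴.
Centroid: ȳ = ΣA·y / ΣA = 110 mm.
Transfer each piece to the centroidal x-axis using Ī + A·d² with d = y − 110:
  web: d = 0 mm → contributes +7 098 667 mm⁴
  top flange (beyond web): d = 106 mm → contributes +6 025 355 mm⁴
  bottom flange (beyond web): d = -106 mm → contributes +6 025 355 mm⁴
Total I = 19 149 376 mm⁴.
For the y-axis: x̄ = 71 mm.
Repeating about the centroidal y-axis gives I_y = 1 917 904 mm⁴.
Polar second moment: J = I_x + I_y = 21 067 280 mm⁴.

J ≈ 2.1067 × 10⁷ mm⁴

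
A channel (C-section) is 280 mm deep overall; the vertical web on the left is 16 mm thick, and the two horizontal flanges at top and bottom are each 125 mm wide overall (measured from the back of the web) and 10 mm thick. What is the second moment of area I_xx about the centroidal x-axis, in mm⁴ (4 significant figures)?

I_xx ≈ 6.902 × 10⁷ mm⁴

Break the section into simple shapes (no overlaps), measuring from the bottom-left corner of the bounding box.
Web: 16 × 280, A = 4 480 mm², y = 140 mm, Ī = 29 269 333 mm⁴.
Top flange (beyond web): 109 × 10, A = 1 090 mm², y = 275 mm, Ī = 9083.33 mm⁴.
Bottom flange (beyond web): 109 × 10, A = 1 090 mm², y = 5 mm, Ī = 9083.33 mm⁴.
By symmetry the centroid is at mid-height, ȳ = 140 mm.
Transfer each piece to the centroidal x-axis using Ī + A·d² with d = y − 140:
  web: d = 0 mm → contributes +29 269 333 mm⁴
  top flange (beyond web): d = 135 mm → contributes +19 874 333 mm⁴
  bottom flange (beyond web): d = -135 mm → contributes +19 874 333 mm⁴
Total I = 69 018 000 mm⁴.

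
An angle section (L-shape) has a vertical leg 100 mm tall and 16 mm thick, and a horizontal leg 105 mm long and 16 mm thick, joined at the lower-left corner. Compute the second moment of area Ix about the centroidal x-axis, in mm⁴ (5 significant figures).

Ix ≈ 2.6928 × 10⁶ mm⁴

Treat the section as a set of non-overlapping primitives; coordinates are from the bounding-box lower-left.
Vertical leg: 16 × 100, A = 1 600 mm², y = 50 mm, Ī = 1 333 333 mm⁴.
Horizontal leg (remainder): 89 × 16, A = 1 424 mm², y = 8 mm, Ī = 30378.67 mm⁴.
Centroid: ȳ = ΣA·y / ΣA = 30.22222 mm.
Transfer each piece to the centroidal x-axis using Ī + A·d² with d = y − 30.22222:
  vertical leg: d = 19.77778 mm → contributes +1 959 190 mm⁴
  horizontal leg (remainder): d = -22.22222 mm → contributes +733588.5 mm⁴
Total I = 2 692 779 mm⁴.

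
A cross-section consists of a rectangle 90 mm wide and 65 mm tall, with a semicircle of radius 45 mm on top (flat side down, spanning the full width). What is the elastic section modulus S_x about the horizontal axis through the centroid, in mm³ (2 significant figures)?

S_x ≈ 1.3 × 10⁵ mm³

Treat the section as a set of non-overlapping primitives; coordinates are from the bounding-box lower-left.
Rectangular body: 90 × 65, A = 5 850 mm², y = 32.5 mm, Ī = 2 059 688 mm⁴.
Semicircular cap: semicircle r = 45, A = 3 181 mm², y = 84.1 mm, Ī = 450 072 mm⁴.
Centroid: ȳ = ΣA·y / ΣA = 50.67 mm.
Transfer each piece to the horizontal axis through the centroid using Ī + A·d² with d = y − 50.67:
  rectangular body: d = -18.17 mm → contributes +3 991 936 mm⁴
  semicircular cap: d = 33.42 mm → contributes +4 003 716 mm⁴
Total I = 7 995 652 mm⁴.
Extreme fibre distance c = 59.33 mm; S = I/c = 134 775 mm³.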